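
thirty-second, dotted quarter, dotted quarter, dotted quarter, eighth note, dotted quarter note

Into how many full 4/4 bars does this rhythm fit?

One bar of 4/4 = 32 thirty-second notes.
Working in thirty-second notes: thirty-second = 1; dotted quarter = 12; dotted quarter = 12; dotted quarter = 12; eighth note = 4; dotted quarter note = 12.
Sum: 1 + 12 + 12 + 12 + 4 + 12 = 53.
53 ÷ 32 = 1 complete bar with 21 left over.

1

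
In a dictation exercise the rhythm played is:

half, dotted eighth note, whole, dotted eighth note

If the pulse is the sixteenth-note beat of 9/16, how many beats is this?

One sixteenth-note beat = 2 thirty-second notes.
Convert each value to thirty-second notes: half = 16; dotted eighth note = 6; whole = 32; dotted eighth note = 6.
Sum: 16 + 6 + 32 + 6 = 60.
60 ÷ 2 = 30 beats.

30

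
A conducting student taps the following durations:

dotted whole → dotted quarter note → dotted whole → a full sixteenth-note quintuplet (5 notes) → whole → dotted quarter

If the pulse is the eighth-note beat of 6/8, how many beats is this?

40

One eighth-note beat = 2 sixteenth notes.
In sixteenth notes: dotted whole = 24; dotted quarter note = 6; dotted whole = 24; a full sixteenth-note quintuplet (5 notes) (five quintuplet sixteenths span one quarter) = 4; whole = 16; dotted quarter = 6.
Total: 24 + 6 + 24 + 4 + 16 + 6 = 80.
80 ÷ 2 = 40 beats.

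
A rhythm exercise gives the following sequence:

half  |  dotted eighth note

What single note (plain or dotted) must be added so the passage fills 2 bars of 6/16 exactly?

sixteenth note

2 bars of 6/16 = 12 sixteenth notes.
Working in sixteenth notes: half = 8; dotted eighth note = 3.
Total: 8 + 3 = 11.
Remaining: 12 − 11 = 1 sixteenth note, which is a sixteenth note.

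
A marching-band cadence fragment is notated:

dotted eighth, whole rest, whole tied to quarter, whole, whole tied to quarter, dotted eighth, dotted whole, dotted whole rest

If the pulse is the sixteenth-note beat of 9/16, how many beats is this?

126

One sixteenth-note beat = 2 thirty-second notes.
Working in thirty-second notes: dotted eighth = 6; whole rest = 32; whole tied to quarter (whole + quarter) = 40; whole = 32; whole tied to quarter (whole + quarter) = 40; dotted eighth = 6; dotted whole = 48; dotted whole rest = 48.
Total: 6 + 32 + 40 + 32 + 40 + 6 + 48 + 48 = 252.
252 ÷ 2 = 126 beats.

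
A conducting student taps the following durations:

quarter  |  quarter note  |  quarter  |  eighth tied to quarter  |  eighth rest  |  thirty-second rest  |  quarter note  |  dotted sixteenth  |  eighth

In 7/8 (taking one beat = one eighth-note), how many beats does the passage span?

14

One eighth-note beat = 4 thirty-second notes.
Working in thirty-second notes: quarter = 8; quarter note = 8; quarter = 8; eighth tied to quarter (eighth + quarter) = 12; eighth rest = 4; thirty-second rest = 1; quarter note = 8; dotted sixteenth = 3; eighth = 4.
Sum: 8 + 8 + 8 + 12 + 4 + 1 + 8 + 3 + 4 = 56.
56 ÷ 4 = 14 beats.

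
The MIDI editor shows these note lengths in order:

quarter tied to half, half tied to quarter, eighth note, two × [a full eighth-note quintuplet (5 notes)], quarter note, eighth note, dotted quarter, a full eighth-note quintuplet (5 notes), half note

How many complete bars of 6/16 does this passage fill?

11

One bar of 6/16 = 3 eighth notes.
Working in eighth notes: quarter tied to half (quarter + half) = 6; half tied to quarter (half + quarter) = 6; eighth note = 1; a full eighth-note quintuplet (5 notes) (five quintuplet eighths span one half) = 4; a full eighth-note quintuplet (5 notes) (five quintuplet eighths span one half) = 4; quarter note = 2; eighth note = 1; dotted quarter = 3; a full eighth-note quintuplet (5 notes) (five quintuplet eighths span one half) = 4; half note = 4.
Sum: 6 + 6 + 1 + 4 + 4 + 2 + 1 + 3 + 4 + 4 = 35.
35 ÷ 3 = 11 complete bars with 2 left over.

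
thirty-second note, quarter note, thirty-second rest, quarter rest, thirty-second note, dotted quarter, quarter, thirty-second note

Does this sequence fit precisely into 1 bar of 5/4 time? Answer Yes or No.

One bar of 5/4 = 40 thirty-second notes.
Convert each value to thirty-second notes: thirty-second note = 1; quarter note = 8; thirty-second rest = 1; quarter rest = 8; thirty-second note = 1; dotted quarter = 12; quarter = 8; thirty-second note = 1.
Altogether 1 + 8 + 1 + 8 + 1 + 12 + 8 + 1 = 40.
40 equals 40, so the answer is Yes.

Yes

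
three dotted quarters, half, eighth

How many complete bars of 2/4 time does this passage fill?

3

One bar of 2/4 = 4 eighth notes.
Express everything in eighth notes: dotted quarter = 3; dotted quarter = 3; dotted quarter = 3; half = 4; eighth = 1.
Altogether 3 + 3 + 3 + 4 + 1 = 14.
14 ÷ 4 = 3 complete bars with 2 left over.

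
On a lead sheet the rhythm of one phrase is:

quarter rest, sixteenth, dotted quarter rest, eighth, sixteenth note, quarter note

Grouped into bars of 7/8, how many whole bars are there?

One bar of 7/8 = 14 sixteenth notes.
Express everything in sixteenth notes: quarter rest = 4; sixteenth = 1; dotted quarter rest = 6; eighth = 2; sixteenth note = 1; quarter note = 4.
Sum: 4 + 1 + 6 + 2 + 1 + 4 = 18.
18 ÷ 14 = 1 complete bar with 4 left over.

1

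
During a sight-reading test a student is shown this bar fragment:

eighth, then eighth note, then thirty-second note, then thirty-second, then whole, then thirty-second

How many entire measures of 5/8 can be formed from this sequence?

One bar of 5/8 = 20 thirty-second notes.
Express everything in thirty-second notes: eighth = 4; eighth note = 4; thirty-second note = 1; thirty-second = 1; whole = 32; thirty-second = 1.
Sum: 4 + 4 + 1 + 1 + 32 + 1 = 43.
43 ÷ 20 = 2 complete bars with 3 left over.

2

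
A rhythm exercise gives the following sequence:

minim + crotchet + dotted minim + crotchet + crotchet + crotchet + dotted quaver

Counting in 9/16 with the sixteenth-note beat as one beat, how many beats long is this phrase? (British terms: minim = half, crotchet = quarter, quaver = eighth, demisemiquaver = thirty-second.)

One sixteenth-note beat = 2 thirty-second notes.
Express everything in thirty-second notes: minim = 16; crotchet = 8; dotted minim = 24; crotchet = 8; crotchet = 8; crotchet = 8; dotted quaver = 6.
Adding: 16 + 8 + 24 + 8 + 8 + 8 + 6 = 78.
78 ÷ 2 = 39 beats.

39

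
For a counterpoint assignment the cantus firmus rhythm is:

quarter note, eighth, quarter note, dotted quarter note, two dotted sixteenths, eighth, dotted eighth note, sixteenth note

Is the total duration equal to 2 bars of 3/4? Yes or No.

No

One bar of 3/4 = 24 thirty-second notes, so 2 bars = 48.
Working in thirty-second notes: quarter note = 8; eighth = 4; quarter note = 8; dotted quarter note = 12; dotted sixteenth = 3; dotted sixteenth = 3; eighth = 4; dotted eighth note = 6; sixteenth note = 2.
Adding: 8 + 4 + 8 + 12 + 3 + 3 + 4 + 6 + 2 = 50.
50 exceeds 48, so the answer is No.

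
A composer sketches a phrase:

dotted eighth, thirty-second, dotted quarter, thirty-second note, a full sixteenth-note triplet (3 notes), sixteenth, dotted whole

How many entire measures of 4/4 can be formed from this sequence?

One bar of 4/4 = 32 thirty-second notes.
Each duration in thirty-second notes: dotted eighth = 6; thirty-second = 1; dotted quarter = 12; thirty-second note = 1; a full sixteenth-note triplet (3 notes) (three triplet sixteenths span one eighth) = 4; sixteenth = 2; dotted whole = 48.
Altogether 6 + 1 + 12 + 1 + 4 + 2 + 48 = 74.
74 ÷ 32 = 2 complete bars with 10 left over.

2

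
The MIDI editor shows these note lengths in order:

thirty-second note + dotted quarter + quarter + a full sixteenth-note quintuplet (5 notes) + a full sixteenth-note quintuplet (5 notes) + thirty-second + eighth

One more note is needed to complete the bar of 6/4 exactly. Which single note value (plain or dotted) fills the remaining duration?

dotted eighth note

The bar of 6/4 = 48 thirty-second notes.
Each duration in thirty-second notes: thirty-second note = 1; dotted quarter = 12; quarter = 8; a full sixteenth-note quintuplet (5 notes) (five quintuplet sixteenths span one quarter) = 8; a full sixteenth-note quintuplet (5 notes) (five quintuplet sixteenths span one quarter) = 8; thirty-second = 1; eighth = 4.
Total: 1 + 12 + 8 + 8 + 8 + 1 + 4 = 42.
Remaining: 48 − 42 = 6 thirty-second notes, which is a dotted eighth note.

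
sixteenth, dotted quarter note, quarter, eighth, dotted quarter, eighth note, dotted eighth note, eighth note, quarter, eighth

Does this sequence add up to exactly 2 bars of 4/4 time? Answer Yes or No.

Yes

One bar of 4/4 = 16 sixteenth notes, so 2 bars = 32.
Express everything in sixteenth notes: sixteenth = 1; dotted quarter note = 6; quarter = 4; eighth = 2; dotted quarter = 6; eighth note = 2; dotted eighth note = 3; eighth note = 2; quarter = 4; eighth = 2.
Total: 1 + 6 + 4 + 2 + 6 + 2 + 3 + 2 + 4 + 2 = 32.
32 equals 32, so the answer is Yes.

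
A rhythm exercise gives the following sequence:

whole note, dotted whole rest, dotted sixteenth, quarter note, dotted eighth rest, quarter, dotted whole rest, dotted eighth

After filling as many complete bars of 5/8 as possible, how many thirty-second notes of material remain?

19

One bar of 5/8 = 20 thirty-second notes.
Convert each value to thirty-second notes: whole note = 32; dotted whole rest = 48; dotted sixteenth = 3; quarter note = 8; dotted eighth rest = 6; quarter = 8; dotted whole rest = 48; dotted eighth = 6.
Total: 32 + 48 + 3 + 8 + 6 + 8 + 48 + 6 = 159.
159 ÷ 20 = 7 complete bars with 19 thirty-second notes remaining.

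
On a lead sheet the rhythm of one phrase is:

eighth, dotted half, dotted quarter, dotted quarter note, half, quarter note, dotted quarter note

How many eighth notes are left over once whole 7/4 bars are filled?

One bar of 7/4 = 14 eighth notes.
Each duration in eighth notes: eighth = 1; dotted half = 6; dotted quarter = 3; dotted quarter note = 3; half = 4; quarter note = 2; dotted quarter note = 3.
Adding: 1 + 6 + 3 + 3 + 4 + 2 + 3 = 22.
22 ÷ 14 = 1 complete bar with 8 eighth notes remaining.

8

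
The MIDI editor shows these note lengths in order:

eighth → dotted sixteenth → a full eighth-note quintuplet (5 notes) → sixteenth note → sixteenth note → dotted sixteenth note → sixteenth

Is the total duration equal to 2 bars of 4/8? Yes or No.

One bar of 4/8 = 16 thirty-second notes, so 2 bars = 32.
Express everything in thirty-second notes: eighth = 4; dotted sixteenth = 3; a full eighth-note quintuplet (5 notes) (five quintuplet eighths span one half) = 16; sixteenth note = 2; sixteenth note = 2; dotted sixteenth note = 3; sixteenth = 2.
Altogether 4 + 3 + 16 + 2 + 2 + 3 + 2 = 32.
32 equals 32, so the answer is Yes.

Yes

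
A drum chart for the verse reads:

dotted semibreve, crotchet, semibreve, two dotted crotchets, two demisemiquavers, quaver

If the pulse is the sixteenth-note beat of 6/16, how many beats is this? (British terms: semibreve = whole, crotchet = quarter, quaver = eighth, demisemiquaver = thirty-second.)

One sixteenth-note beat = 2 thirty-second notes.
Convert each value to thirty-second notes: dotted semibreve = 48; crotchet = 8; semibreve = 32; dotted crotchet = 12; dotted crotchet = 12; demisemiquaver = 1; demisemiquaver = 1; quaver = 4.
Altogether 48 + 8 + 32 + 12 + 12 + 1 + 1 + 4 = 118.
118 ÷ 2 = 59 beats.

59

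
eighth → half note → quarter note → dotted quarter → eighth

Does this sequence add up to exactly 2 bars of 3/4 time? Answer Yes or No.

One bar of 3/4 = 6 eighth notes, so 2 bars = 12.
Working in eighth notes: eighth = 1; half note = 4; quarter note = 2; dotted quarter = 3; eighth = 1.
Adding: 1 + 4 + 2 + 3 + 1 = 11.
11 falls short of 12, so the answer is No.

No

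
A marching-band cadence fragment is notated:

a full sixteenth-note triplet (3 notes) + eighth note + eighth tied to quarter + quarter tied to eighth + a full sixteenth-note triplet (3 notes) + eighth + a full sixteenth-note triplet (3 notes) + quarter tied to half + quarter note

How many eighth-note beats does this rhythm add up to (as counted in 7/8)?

19

One eighth-note beat = 2 sixteenth notes.
Express everything in sixteenth notes: a full sixteenth-note triplet (3 notes) (three triplet sixteenths span one eighth) = 2; eighth note = 2; eighth tied to quarter (eighth + quarter) = 6; quarter tied to eighth (quarter + eighth) = 6; a full sixteenth-note triplet (3 notes) (three triplet sixteenths span one eighth) = 2; eighth = 2; a full sixteenth-note triplet (3 notes) (three triplet sixteenths span one eighth) = 2; quarter tied to half (quarter + half) = 12; quarter note = 4.
Sum: 2 + 2 + 6 + 6 + 2 + 2 + 2 + 12 + 4 = 38.
38 ÷ 2 = 19 beats.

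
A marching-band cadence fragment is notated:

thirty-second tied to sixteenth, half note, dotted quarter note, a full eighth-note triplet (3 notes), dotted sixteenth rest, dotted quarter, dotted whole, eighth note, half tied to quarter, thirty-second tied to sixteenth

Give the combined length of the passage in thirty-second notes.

133

Working in thirty-second notes: thirty-second tied to sixteenth (thirty-second + sixteenth) = 3; half note = 16; dotted quarter note = 12; a full eighth-note triplet (3 notes) (three triplet eighths span one quarter) = 8; dotted sixteenth rest = 3; dotted quarter = 12; dotted whole = 48; eighth note = 4; half tied to quarter (half + quarter) = 24; thirty-second tied to sixteenth (thirty-second + sixteenth) = 3.
Altogether 3 + 16 + 12 + 8 + 3 + 12 + 48 + 4 + 24 + 3 = 133 thirty-second notes.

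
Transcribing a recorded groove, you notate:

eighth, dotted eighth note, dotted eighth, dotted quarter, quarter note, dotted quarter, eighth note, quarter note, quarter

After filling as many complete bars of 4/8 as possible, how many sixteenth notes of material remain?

2

One bar of 4/8 = 8 sixteenth notes.
Each duration in sixteenth notes: eighth = 2; dotted eighth note = 3; dotted eighth = 3; dotted quarter = 6; quarter note = 4; dotted quarter = 6; eighth note = 2; quarter note = 4; quarter = 4.
Total: 2 + 3 + 3 + 6 + 4 + 6 + 2 + 4 + 4 = 34.
34 ÷ 8 = 4 complete bars with 2 sixteenth notes remaining.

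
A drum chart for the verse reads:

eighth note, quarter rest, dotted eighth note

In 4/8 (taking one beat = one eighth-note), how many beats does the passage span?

One eighth-note beat = 2 sixteenth notes.
Working in sixteenth notes: eighth note = 2; quarter rest = 4; dotted eighth note = 3.
Sum: 2 + 4 + 3 = 9.
9 ÷ 2 = 4.5 beats.

4.5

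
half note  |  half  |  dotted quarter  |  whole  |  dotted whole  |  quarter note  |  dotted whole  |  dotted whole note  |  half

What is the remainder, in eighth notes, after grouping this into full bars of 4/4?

One bar of 4/4 = 8 eighth notes.
Working in eighth notes: half note = 4; half = 4; dotted quarter = 3; whole = 8; dotted whole = 12; quarter note = 2; dotted whole = 12; dotted whole note = 12; half = 4.
Sum: 4 + 4 + 3 + 8 + 12 + 2 + 12 + 12 + 4 = 61.
61 ÷ 8 = 7 complete bars with 5 eighth notes remaining.

5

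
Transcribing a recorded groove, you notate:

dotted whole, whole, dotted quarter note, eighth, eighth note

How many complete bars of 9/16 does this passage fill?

5

One bar of 9/16 = 9 sixteenth notes.
Working in sixteenth notes: dotted whole = 24; whole = 16; dotted quarter note = 6; eighth = 2; eighth note = 2.
Altogether 24 + 16 + 6 + 2 + 2 = 50.
50 ÷ 9 = 5 complete bars with 5 left over.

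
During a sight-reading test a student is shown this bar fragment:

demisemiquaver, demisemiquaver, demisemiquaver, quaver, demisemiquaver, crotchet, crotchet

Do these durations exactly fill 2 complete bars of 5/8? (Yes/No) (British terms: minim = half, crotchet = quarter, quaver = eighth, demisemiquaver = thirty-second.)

One bar of 5/8 = 20 thirty-second notes, so 2 bars = 40.
Convert each value to thirty-second notes: demisemiquaver = 1; demisemiquaver = 1; demisemiquaver = 1; quaver = 4; demisemiquaver = 1; crotchet = 8; crotchet = 8.
Adding: 1 + 1 + 1 + 4 + 1 + 8 + 8 = 24.
24 falls short of 40, so the answer is No.

No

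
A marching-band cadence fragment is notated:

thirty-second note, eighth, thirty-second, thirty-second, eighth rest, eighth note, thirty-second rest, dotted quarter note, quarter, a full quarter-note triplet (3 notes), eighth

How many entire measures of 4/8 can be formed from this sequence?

3

One bar of 4/8 = 16 thirty-second notes.
Express everything in thirty-second notes: thirty-second note = 1; eighth = 4; thirty-second = 1; thirty-second = 1; eighth rest = 4; eighth note = 4; thirty-second rest = 1; dotted quarter note = 12; quarter = 8; a full quarter-note triplet (3 notes) (three triplet quarters span one half) = 16; eighth = 4.
Altogether 1 + 4 + 1 + 1 + 4 + 4 + 1 + 12 + 8 + 16 + 4 = 56.
56 ÷ 16 = 3 complete bars with 8 left over.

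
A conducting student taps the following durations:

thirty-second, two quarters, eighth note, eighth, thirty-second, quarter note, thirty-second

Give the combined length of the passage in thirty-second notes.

35

Convert each value to thirty-second notes: thirty-second = 1; quarter = 8; quarter = 8; eighth note = 4; eighth = 4; thirty-second = 1; quarter note = 8; thirty-second = 1.
Altogether 1 + 8 + 8 + 4 + 4 + 1 + 8 + 1 = 35 thirty-second notes.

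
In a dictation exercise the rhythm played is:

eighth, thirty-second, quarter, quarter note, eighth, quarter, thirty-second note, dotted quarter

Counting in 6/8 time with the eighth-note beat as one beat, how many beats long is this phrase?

One eighth-note beat = 4 thirty-second notes.
In thirty-second notes: eighth = 4; thirty-second = 1; quarter = 8; quarter note = 8; eighth = 4; quarter = 8; thirty-second note = 1; dotted quarter = 12.
Altogether 4 + 1 + 8 + 8 + 4 + 8 + 1 + 12 = 46.
46 ÷ 4 = 11.5 beats.

11.5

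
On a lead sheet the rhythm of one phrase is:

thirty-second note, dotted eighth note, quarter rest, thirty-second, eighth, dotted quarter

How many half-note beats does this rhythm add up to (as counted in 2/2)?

One half-note beat = 16 thirty-second notes.
Each duration in thirty-second notes: thirty-second note = 1; dotted eighth note = 6; quarter rest = 8; thirty-second = 1; eighth = 4; dotted quarter = 12.
Total: 1 + 6 + 8 + 1 + 4 + 12 = 32.
32 ÷ 16 = 2 beats.

2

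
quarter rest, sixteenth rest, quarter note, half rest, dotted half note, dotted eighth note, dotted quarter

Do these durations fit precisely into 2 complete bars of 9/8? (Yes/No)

One bar of 9/8 = 18 sixteenth notes, so 2 bars = 36.
Convert each value to sixteenth notes: quarter rest = 4; sixteenth rest = 1; quarter note = 4; half rest = 8; dotted half note = 12; dotted eighth note = 3; dotted quarter = 6.
Adding: 4 + 1 + 4 + 8 + 12 + 3 + 6 = 38.
38 exceeds 36, so the answer is No.

No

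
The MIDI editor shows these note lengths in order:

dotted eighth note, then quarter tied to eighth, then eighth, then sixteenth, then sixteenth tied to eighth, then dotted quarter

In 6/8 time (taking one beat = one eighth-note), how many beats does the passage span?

10.5

One eighth-note beat = 2 sixteenth notes.
In sixteenth notes: dotted eighth note = 3; quarter tied to eighth (quarter + eighth) = 6; eighth = 2; sixteenth = 1; sixteenth tied to eighth (sixteenth + eighth) = 3; dotted quarter = 6.
Adding: 3 + 6 + 2 + 1 + 3 + 6 = 21.
21 ÷ 2 = 10.5 beats.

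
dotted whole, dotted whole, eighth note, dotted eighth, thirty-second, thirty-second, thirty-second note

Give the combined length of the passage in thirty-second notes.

Express everything in thirty-second notes: dotted whole = 48; dotted whole = 48; eighth note = 4; dotted eighth = 6; thirty-second = 1; thirty-second = 1; thirty-second note = 1.
Adding: 48 + 48 + 4 + 6 + 1 + 1 + 1 = 109 thirty-second notes.

109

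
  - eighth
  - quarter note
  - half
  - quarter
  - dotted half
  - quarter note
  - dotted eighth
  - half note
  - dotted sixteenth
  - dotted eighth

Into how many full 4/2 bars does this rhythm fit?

One bar of 4/2 = 64 thirty-second notes.
Express everything in thirty-second notes: eighth = 4; quarter note = 8; half = 16; quarter = 8; dotted half = 24; quarter note = 8; dotted eighth = 6; half note = 16; dotted sixteenth = 3; dotted eighth = 6.
Adding: 4 + 8 + 16 + 8 + 24 + 8 + 6 + 16 + 3 + 6 = 99.
99 ÷ 64 = 1 complete bar with 35 left over.

1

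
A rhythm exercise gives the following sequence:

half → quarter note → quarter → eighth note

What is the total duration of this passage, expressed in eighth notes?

Convert each value to eighth notes: half = 4; quarter note = 2; quarter = 2; eighth note = 1.
Altogether 4 + 2 + 2 + 1 = 9 eighth notes.

9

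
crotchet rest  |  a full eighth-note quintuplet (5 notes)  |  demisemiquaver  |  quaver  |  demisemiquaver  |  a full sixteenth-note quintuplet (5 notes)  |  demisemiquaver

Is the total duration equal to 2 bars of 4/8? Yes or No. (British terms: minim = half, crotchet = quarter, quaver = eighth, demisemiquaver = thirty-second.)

No

One bar of 4/8 = 16 thirty-second notes, so 2 bars = 32.
Convert each value to thirty-second notes: crotchet rest = 8; a full eighth-note quintuplet (5 notes) (five quintuplet eighths span one half) = 16; demisemiquaver = 1; quaver = 4; demisemiquaver = 1; a full sixteenth-note quintuplet (5 notes) (five quintuplet sixteenths span one quarter) = 8; demisemiquaver = 1.
Adding: 8 + 16 + 1 + 4 + 1 + 8 + 1 = 39.
39 exceeds 32, so the answer is No.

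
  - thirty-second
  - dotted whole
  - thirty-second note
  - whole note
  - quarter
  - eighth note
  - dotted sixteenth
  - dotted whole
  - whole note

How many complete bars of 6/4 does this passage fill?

3

One bar of 6/4 = 48 thirty-second notes.
Convert each value to thirty-second notes: thirty-second = 1; dotted whole = 48; thirty-second note = 1; whole note = 32; quarter = 8; eighth note = 4; dotted sixteenth = 3; dotted whole = 48; whole note = 32.
Sum: 1 + 48 + 1 + 32 + 8 + 4 + 3 + 48 + 32 = 177.
177 ÷ 48 = 3 complete bars with 33 left over.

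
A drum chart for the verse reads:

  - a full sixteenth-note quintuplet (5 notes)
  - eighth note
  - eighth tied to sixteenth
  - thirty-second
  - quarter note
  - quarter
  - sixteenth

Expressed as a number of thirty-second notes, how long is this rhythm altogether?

Convert each value to thirty-second notes: a full sixteenth-note quintuplet (5 notes) (five quintuplet sixteenths span one quarter) = 8; eighth note = 4; eighth tied to sixteenth (eighth + sixteenth) = 6; thirty-second = 1; quarter note = 8; quarter = 8; sixteenth = 2.
Adding: 8 + 4 + 6 + 1 + 8 + 8 + 2 = 37 thirty-second notes.

37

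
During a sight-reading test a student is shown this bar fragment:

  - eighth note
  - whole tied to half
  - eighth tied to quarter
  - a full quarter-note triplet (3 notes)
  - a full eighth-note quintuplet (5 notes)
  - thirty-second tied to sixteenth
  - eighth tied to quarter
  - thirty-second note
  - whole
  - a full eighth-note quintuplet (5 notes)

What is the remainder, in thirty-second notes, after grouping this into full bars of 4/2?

32

One bar of 4/2 = 64 thirty-second notes.
In thirty-second notes: eighth note = 4; whole tied to half (whole + half) = 48; eighth tied to quarter (eighth + quarter) = 12; a full quarter-note triplet (3 notes) (three triplet quarters span one half) = 16; a full eighth-note quintuplet (5 notes) (five quintuplet eighths span one half) = 16; thirty-second tied to sixteenth (thirty-second + sixteenth) = 3; eighth tied to quarter (eighth + quarter) = 12; thirty-second note = 1; whole = 32; a full eighth-note quintuplet (5 notes) (five quintuplet eighths span one half) = 16.
Adding: 4 + 48 + 12 + 16 + 16 + 3 + 12 + 1 + 32 + 16 = 160.
160 ÷ 64 = 2 complete bars with 32 thirty-second notes remaining.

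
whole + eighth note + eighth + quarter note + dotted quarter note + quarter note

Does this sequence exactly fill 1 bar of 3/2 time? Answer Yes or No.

One bar of 3/2 = 12 eighth notes.
In eighth notes: whole = 8; eighth note = 1; eighth = 1; quarter note = 2; dotted quarter note = 3; quarter note = 2.
Total: 8 + 1 + 1 + 2 + 3 + 2 = 17.
17 exceeds 12, so the answer is No.

No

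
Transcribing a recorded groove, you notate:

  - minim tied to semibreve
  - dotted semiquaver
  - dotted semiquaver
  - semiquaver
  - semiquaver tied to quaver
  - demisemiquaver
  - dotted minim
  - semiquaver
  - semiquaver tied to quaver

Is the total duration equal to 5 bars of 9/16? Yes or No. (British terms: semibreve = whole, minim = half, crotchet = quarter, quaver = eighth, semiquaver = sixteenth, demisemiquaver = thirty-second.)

One bar of 9/16 = 18 thirty-second notes, so 5 bars = 90.
Working in thirty-second notes: minim tied to semibreve (minim + semibreve) = 48; dotted semiquaver = 3; dotted semiquaver = 3; semiquaver = 2; semiquaver tied to quaver (semiquaver + quaver) = 6; demisemiquaver = 1; dotted minim = 24; semiquaver = 2; semiquaver tied to quaver (semiquaver + quaver) = 6.
Sum: 48 + 3 + 3 + 2 + 6 + 1 + 24 + 2 + 6 = 95.
95 exceeds 90, so the answer is No.

No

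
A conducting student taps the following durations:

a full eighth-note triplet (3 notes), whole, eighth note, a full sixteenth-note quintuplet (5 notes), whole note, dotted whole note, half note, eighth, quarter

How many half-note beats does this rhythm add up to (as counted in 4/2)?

One half-note beat = 4 eighth notes.
In eighth notes: a full eighth-note triplet (3 notes) (three triplet eighths span one quarter) = 2; whole = 8; eighth note = 1; a full sixteenth-note quintuplet (5 notes) (five quintuplet sixteenths span one quarter) = 2; whole note = 8; dotted whole note = 12; half note = 4; eighth = 1; quarter = 2.
Sum: 2 + 8 + 1 + 2 + 8 + 12 + 4 + 1 + 2 = 40.
40 ÷ 4 = 10 beats.

10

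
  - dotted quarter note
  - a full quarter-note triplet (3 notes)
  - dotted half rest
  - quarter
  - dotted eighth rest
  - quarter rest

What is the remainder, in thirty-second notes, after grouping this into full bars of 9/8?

2

One bar of 9/8 = 18 sixteenth notes.
In sixteenth notes: dotted quarter note = 6; a full quarter-note triplet (3 notes) (three triplet quarters span one half) = 8; dotted half rest = 12; quarter = 4; dotted eighth rest = 3; quarter rest = 4.
Altogether 6 + 8 + 12 + 4 + 3 + 4 = 37.
37 ÷ 18 = 2 complete bars with 1 sixteenth note remaining = 2 thirty-second notes.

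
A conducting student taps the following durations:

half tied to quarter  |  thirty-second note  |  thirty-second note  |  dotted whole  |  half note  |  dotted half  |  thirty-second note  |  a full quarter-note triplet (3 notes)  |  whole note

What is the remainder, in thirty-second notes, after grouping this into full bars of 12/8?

One bar of 12/8 = 48 thirty-second notes.
Each duration in thirty-second notes: half tied to quarter (half + quarter) = 24; thirty-second note = 1; thirty-second note = 1; dotted whole = 48; half note = 16; dotted half = 24; thirty-second note = 1; a full quarter-note triplet (3 notes) (three triplet quarters span one half) = 16; whole note = 32.
Sum: 24 + 1 + 1 + 48 + 16 + 24 + 1 + 16 + 32 = 163.
163 ÷ 48 = 3 complete bars with 19 thirty-second notes remaining.

19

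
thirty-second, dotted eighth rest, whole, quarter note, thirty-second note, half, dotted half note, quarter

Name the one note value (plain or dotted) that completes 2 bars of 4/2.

whole note

2 bars of 4/2 = 128 thirty-second notes.
Convert each value to thirty-second notes: thirty-second = 1; dotted eighth rest = 6; whole = 32; quarter note = 8; thirty-second note = 1; half = 16; dotted half note = 24; quarter = 8.
Sum: 1 + 6 + 32 + 8 + 1 + 16 + 24 + 8 = 96.
Remaining: 128 − 96 = 32 thirty-second notes, which is a whole note.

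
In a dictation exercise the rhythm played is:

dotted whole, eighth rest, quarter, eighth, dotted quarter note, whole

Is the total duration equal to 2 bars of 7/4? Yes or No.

No

One bar of 7/4 = 14 eighth notes, so 2 bars = 28.
Working in eighth notes: dotted whole = 12; eighth rest = 1; quarter = 2; eighth = 1; dotted quarter note = 3; whole = 8.
Sum: 12 + 1 + 2 + 1 + 3 + 8 = 27.
27 falls short of 28, so the answer is No.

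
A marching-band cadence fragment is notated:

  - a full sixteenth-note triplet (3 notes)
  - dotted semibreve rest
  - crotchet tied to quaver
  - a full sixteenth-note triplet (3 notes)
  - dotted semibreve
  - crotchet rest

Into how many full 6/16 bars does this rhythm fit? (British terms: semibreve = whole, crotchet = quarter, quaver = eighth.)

One bar of 6/16 = 3 eighth notes.
Each duration in eighth notes: a full sixteenth-note triplet (3 notes) (three triplet sixteenths span one eighth) = 1; dotted semibreve rest = 12; crotchet tied to quaver (crotchet + quaver) = 3; a full sixteenth-note triplet (3 notes) (three triplet sixteenths span one eighth) = 1; dotted semibreve = 12; crotchet rest = 2.
Sum: 1 + 12 + 3 + 1 + 12 + 2 = 31.
31 ÷ 3 = 10 complete bars with 1 left over.

10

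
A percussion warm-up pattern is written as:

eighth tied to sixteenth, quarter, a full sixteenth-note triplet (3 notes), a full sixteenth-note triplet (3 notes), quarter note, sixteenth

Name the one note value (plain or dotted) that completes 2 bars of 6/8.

half note

2 bars of 6/8 = 24 sixteenth notes.
Working in sixteenth notes: eighth tied to sixteenth (eighth + sixteenth) = 3; quarter = 4; a full sixteenth-note triplet (3 notes) (three triplet sixteenths span one eighth) = 2; a full sixteenth-note triplet (3 notes) (three triplet sixteenths span one eighth) = 2; quarter note = 4; sixteenth = 1.
Total: 3 + 4 + 2 + 2 + 4 + 1 = 16.
Remaining: 24 − 16 = 8 sixteenth notes, which is a half note.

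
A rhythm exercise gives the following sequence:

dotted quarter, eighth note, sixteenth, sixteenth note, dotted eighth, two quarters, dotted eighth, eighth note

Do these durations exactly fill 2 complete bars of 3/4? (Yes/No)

One bar of 3/4 = 12 sixteenth notes, so 2 bars = 24.
Each duration in sixteenth notes: dotted quarter = 6; eighth note = 2; sixteenth = 1; sixteenth note = 1; dotted eighth = 3; quarter = 4; quarter = 4; dotted eighth = 3; eighth note = 2.
Altogether 6 + 2 + 1 + 1 + 3 + 4 + 4 + 3 + 2 = 26.
26 exceeds 24, so the answer is No.

No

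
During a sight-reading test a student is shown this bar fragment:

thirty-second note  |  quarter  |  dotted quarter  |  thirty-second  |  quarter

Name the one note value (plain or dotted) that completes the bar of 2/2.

sixteenth note

The bar of 2/2 = 32 thirty-second notes.
Working in thirty-second notes: thirty-second note = 1; quarter = 8; dotted quarter = 12; thirty-second = 1; quarter = 8.
Altogether 1 + 8 + 12 + 1 + 8 = 30.
Remaining: 32 − 30 = 2 thirty-second notes, which is a sixteenth note.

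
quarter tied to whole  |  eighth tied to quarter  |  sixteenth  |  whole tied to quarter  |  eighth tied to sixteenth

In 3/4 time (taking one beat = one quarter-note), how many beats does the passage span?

One quarter-note beat = 4 sixteenth notes.
Convert each value to sixteenth notes: quarter tied to whole (quarter + whole) = 20; eighth tied to quarter (eighth + quarter) = 6; sixteenth = 1; whole tied to quarter (whole + quarter) = 20; eighth tied to sixteenth (eighth + sixteenth) = 3.
Adding: 20 + 6 + 1 + 20 + 3 = 50.
50 ÷ 4 = 12.5 beats.

12.5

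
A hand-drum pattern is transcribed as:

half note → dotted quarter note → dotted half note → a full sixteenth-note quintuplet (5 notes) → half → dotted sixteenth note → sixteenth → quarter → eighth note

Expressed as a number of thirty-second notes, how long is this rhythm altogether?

Working in thirty-second notes: half note = 16; dotted quarter note = 12; dotted half note = 24; a full sixteenth-note quintuplet (5 notes) (five quintuplet sixteenths span one quarter) = 8; half = 16; dotted sixteenth note = 3; sixteenth = 2; quarter = 8; eighth note = 4.
Total: 16 + 12 + 24 + 8 + 16 + 3 + 2 + 8 + 4 = 93 thirty-second notes.

93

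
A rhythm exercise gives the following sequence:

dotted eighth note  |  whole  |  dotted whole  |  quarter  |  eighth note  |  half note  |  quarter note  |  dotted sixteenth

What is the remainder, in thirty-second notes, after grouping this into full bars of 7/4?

One bar of 7/4 = 56 thirty-second notes.
Each duration in thirty-second notes: dotted eighth note = 6; whole = 32; dotted whole = 48; quarter = 8; eighth note = 4; half note = 16; quarter note = 8; dotted sixteenth = 3.
Sum: 6 + 32 + 48 + 8 + 4 + 16 + 8 + 3 = 125.
125 ÷ 56 = 2 complete bars with 13 thirty-second notes remaining.

13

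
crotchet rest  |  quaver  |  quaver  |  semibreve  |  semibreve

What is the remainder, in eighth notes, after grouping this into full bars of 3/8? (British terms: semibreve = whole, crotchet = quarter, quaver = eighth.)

2

One bar of 3/8 = 3 eighth notes.
Express everything in eighth notes: crotchet rest = 2; quaver = 1; quaver = 1; semibreve = 8; semibreve = 8.
Total: 2 + 1 + 1 + 8 + 8 = 20.
20 ÷ 3 = 6 complete bars with 2 eighth notes remaining.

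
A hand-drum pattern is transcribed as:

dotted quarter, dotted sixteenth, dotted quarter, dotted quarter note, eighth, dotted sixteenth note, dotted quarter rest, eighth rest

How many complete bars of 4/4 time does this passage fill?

1

One bar of 4/4 = 32 thirty-second notes.
Each duration in thirty-second notes: dotted quarter = 12; dotted sixteenth = 3; dotted quarter = 12; dotted quarter note = 12; eighth = 4; dotted sixteenth note = 3; dotted quarter rest = 12; eighth rest = 4.
Adding: 12 + 3 + 12 + 12 + 4 + 3 + 12 + 4 = 62.
62 ÷ 32 = 1 complete bar with 30 left over.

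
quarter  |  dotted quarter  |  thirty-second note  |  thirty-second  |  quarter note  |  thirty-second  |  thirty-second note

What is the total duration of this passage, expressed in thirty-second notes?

32

In thirty-second notes: quarter = 8; dotted quarter = 12; thirty-second note = 1; thirty-second = 1; quarter note = 8; thirty-second = 1; thirty-second note = 1.
Total: 8 + 12 + 1 + 1 + 8 + 1 + 1 = 32 thirty-second notes.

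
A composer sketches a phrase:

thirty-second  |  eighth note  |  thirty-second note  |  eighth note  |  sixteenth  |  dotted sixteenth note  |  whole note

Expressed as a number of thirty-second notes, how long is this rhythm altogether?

47

Working in thirty-second notes: thirty-second = 1; eighth note = 4; thirty-second note = 1; eighth note = 4; sixteenth = 2; dotted sixteenth note = 3; whole note = 32.
Total: 1 + 4 + 1 + 4 + 2 + 3 + 32 = 47 thirty-second notes.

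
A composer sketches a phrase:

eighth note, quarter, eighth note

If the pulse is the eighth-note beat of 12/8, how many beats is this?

4

One eighth-note beat = 2 sixteenth notes.
Working in sixteenth notes: eighth note = 2; quarter = 4; eighth note = 2.
Sum: 2 + 4 + 2 = 8.
8 ÷ 2 = 4 beats.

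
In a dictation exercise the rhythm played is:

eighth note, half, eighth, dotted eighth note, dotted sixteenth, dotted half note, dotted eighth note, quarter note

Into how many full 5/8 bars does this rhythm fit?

3

One bar of 5/8 = 20 thirty-second notes.
In thirty-second notes: eighth note = 4; half = 16; eighth = 4; dotted eighth note = 6; dotted sixteenth = 3; dotted half note = 24; dotted eighth note = 6; quarter note = 8.
Adding: 4 + 16 + 4 + 6 + 3 + 24 + 6 + 8 = 71.
71 ÷ 20 = 3 complete bars with 11 left over.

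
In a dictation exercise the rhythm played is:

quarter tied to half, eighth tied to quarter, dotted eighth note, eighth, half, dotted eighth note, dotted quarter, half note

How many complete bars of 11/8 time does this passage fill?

One bar of 11/8 = 22 sixteenth notes.
Each duration in sixteenth notes: quarter tied to half (quarter + half) = 12; eighth tied to quarter (eighth + quarter) = 6; dotted eighth note = 3; eighth = 2; half = 8; dotted eighth note = 3; dotted quarter = 6; half note = 8.
Total: 12 + 6 + 3 + 2 + 8 + 3 + 6 + 8 = 48.
48 ÷ 22 = 2 complete bars with 4 left over.

2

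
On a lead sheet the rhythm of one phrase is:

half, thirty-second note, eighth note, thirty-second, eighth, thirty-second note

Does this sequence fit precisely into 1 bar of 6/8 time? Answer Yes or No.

No

One bar of 6/8 = 24 thirty-second notes.
Express everything in thirty-second notes: half = 16; thirty-second note = 1; eighth note = 4; thirty-second = 1; eighth = 4; thirty-second note = 1.
Adding: 16 + 1 + 4 + 1 + 4 + 1 = 27.
27 exceeds 24, so the answer is No.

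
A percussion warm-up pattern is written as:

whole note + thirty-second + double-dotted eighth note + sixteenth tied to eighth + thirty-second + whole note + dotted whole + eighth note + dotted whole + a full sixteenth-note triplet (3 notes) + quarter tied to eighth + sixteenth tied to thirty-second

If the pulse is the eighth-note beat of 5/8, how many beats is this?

49.5

One eighth-note beat = 4 thirty-second notes.
Working in thirty-second notes: whole note = 32; thirty-second = 1; double-dotted eighth note = 7; sixteenth tied to eighth (sixteenth + eighth) = 6; thirty-second = 1; whole note = 32; dotted whole = 48; eighth note = 4; dotted whole = 48; a full sixteenth-note triplet (3 notes) (three triplet sixteenths span one eighth) = 4; quarter tied to eighth (quarter + eighth) = 12; sixteenth tied to thirty-second (sixteenth + thirty-second) = 3.
Total: 32 + 1 + 7 + 6 + 1 + 32 + 48 + 4 + 48 + 4 + 12 + 3 = 198.
198 ÷ 4 = 49.5 beats.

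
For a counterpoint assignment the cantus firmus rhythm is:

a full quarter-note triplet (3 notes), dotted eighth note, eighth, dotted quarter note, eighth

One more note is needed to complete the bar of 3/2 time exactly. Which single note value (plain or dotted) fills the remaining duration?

The bar of 3/2 = 24 sixteenth notes.
Each duration in sixteenth notes: a full quarter-note triplet (3 notes) (three triplet quarters span one half) = 8; dotted eighth note = 3; eighth = 2; dotted quarter note = 6; eighth = 2.
Adding: 8 + 3 + 2 + 6 + 2 = 21.
Remaining: 24 − 21 = 3 sixteenth notes, which is a dotted eighth note.

dotted eighth note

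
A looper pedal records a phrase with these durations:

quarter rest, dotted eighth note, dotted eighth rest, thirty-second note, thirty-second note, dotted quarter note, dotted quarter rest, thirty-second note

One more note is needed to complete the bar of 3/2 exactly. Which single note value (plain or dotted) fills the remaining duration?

The bar of 3/2 = 48 thirty-second notes.
Express everything in thirty-second notes: quarter rest = 8; dotted eighth note = 6; dotted eighth rest = 6; thirty-second note = 1; thirty-second note = 1; dotted quarter note = 12; dotted quarter rest = 12; thirty-second note = 1.
Adding: 8 + 6 + 6 + 1 + 1 + 12 + 12 + 1 = 47.
Remaining: 48 − 47 = 1 thirty-second note, which is a thirty-second note.

thirty-second note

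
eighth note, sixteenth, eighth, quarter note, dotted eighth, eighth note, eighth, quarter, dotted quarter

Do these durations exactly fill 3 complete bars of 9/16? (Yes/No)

No

One bar of 9/16 = 9 sixteenth notes, so 3 bars = 27.
Working in sixteenth notes: eighth note = 2; sixteenth = 1; eighth = 2; quarter note = 4; dotted eighth = 3; eighth note = 2; eighth = 2; quarter = 4; dotted quarter = 6.
Altogether 2 + 1 + 2 + 4 + 3 + 2 + 2 + 4 + 6 = 26.
26 falls short of 27, so the answer is No.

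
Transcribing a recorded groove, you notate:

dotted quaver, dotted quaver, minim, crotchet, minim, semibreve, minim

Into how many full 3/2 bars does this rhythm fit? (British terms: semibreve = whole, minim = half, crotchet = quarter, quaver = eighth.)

2

One bar of 3/2 = 24 sixteenth notes.
Each duration in sixteenth notes: dotted quaver = 3; dotted quaver = 3; minim = 8; crotchet = 4; minim = 8; semibreve = 16; minim = 8.
Altogether 3 + 3 + 8 + 4 + 8 + 16 + 8 = 50.
50 ÷ 24 = 2 complete bars with 2 left over.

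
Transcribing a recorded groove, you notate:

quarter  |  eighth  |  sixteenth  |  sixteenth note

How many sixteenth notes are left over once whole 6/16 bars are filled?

One bar of 6/16 = 6 sixteenth notes.
Convert each value to sixteenth notes: quarter = 4; eighth = 2; sixteenth = 1; sixteenth note = 1.
Adding: 4 + 2 + 1 + 1 = 8.
8 ÷ 6 = 1 complete bar with 2 sixteenth notes remaining.

2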